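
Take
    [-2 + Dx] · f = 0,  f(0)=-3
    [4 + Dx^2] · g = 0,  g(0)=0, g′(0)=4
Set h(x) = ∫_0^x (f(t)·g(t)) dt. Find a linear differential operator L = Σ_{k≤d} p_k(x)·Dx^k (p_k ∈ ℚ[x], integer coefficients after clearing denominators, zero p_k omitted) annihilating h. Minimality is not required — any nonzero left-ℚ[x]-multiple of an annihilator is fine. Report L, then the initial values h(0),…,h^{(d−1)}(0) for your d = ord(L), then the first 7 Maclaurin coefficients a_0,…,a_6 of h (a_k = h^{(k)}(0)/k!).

L = 8·Dx - 4·Dx^2 + Dx^3  (order 3).
h: a_k = 0, 0, -6, -8, -4, 0, 16/15, …
ICs: h(0) = 0, h′(0) = 0, h′′(0) = -12.

f: a_k = -3, -6, -6, -4, -2, -4/5, -4/15, …
g: a_k = 0, 4, 0, -8/3, 0, 8/15, 0, …
L₀ := L_f ⊗_s L_g (sym. prod.), ord ≤ 2.
∫: right-multiply L₀ by Dx.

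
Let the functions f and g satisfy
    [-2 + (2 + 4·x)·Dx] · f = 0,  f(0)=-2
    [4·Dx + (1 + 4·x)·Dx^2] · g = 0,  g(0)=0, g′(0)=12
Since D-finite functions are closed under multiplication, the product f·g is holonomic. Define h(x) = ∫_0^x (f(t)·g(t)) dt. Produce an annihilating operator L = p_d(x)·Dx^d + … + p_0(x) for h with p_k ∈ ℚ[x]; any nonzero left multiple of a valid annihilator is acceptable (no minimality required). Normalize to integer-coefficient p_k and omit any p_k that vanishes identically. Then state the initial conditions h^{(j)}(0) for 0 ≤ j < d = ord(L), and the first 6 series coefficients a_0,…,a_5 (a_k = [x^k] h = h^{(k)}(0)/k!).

L = (-1 + 4·x)·Dx + (2 + 4·x)·Dx^2 + (1 + 8·x + 20·x^2 + 16·x^3)·Dx^3  (order 3).
h: a_k = 0, 0, -12, 8, -17, 44, …
ICs: h(0) = 0, h′(0) = 0, h′′(0) = -24.

f: a_k = -2, -2, 1, -1, 5/4, -7/4, …
g: a_k = 0, 12, -24, 64, -192, 3072/5, …
Sym-product of L_f,L_g gives L₀ (≤ ord 2).
∫: right-multiply L₀ by Dx.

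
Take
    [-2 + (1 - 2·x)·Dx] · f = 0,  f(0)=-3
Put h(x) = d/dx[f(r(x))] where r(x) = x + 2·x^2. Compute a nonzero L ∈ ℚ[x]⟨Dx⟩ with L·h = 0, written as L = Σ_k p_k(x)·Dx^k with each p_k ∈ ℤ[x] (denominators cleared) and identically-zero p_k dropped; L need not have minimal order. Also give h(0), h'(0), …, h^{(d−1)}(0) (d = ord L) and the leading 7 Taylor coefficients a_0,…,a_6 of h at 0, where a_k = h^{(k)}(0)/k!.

L = (8 + 24·x + 48·x^2) + (-1 - 2·x + 12·x^2 + 16·x^3)·Dx  (order 1).
h: a_k = -6, -48, -216, -960, -3840, -14976, -56448, …
ICs: h(0) = -6.

f: a_k = -3, -6, -12, -24, -48, -96, -192, …
h₀=f(r): pull back L_f along r ⇒ L₀.
Differentiate: ansatz ord ≤ ord L₀ ⇒ L.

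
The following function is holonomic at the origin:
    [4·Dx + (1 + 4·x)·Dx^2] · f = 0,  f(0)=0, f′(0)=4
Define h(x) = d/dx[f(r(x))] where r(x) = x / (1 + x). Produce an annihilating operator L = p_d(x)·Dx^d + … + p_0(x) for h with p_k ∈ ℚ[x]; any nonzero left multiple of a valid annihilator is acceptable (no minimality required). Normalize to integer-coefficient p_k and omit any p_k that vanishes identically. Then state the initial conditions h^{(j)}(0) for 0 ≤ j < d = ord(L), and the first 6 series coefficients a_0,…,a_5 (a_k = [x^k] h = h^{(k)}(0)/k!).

f: a_k = 0, 4, -8, 64/3, -64, 1024/5, …
L₀ from L_f via x↦r, Dx↦r'^{-1}Dx.
Derive L from L₀ (diff closure).
L = (6 + 10·x) + (1 + 6·x + 5·x^2)·Dx  (order 1).
h: a_k = 4, -24, 124, -624, 3124, -15624, …
ICs: h(0) = 4.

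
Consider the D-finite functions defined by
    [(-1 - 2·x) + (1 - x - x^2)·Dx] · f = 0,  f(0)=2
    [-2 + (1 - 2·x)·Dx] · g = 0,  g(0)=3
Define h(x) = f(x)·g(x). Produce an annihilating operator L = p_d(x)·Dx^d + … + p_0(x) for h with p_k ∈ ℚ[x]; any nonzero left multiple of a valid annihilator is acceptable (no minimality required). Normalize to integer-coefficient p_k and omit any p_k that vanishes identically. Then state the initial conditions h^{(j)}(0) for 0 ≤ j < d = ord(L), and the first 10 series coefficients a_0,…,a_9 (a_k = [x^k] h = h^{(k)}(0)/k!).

L = (-3 + 2·x + 6·x^2) + (1 - 3·x + x^2 + 2·x^3)·Dx  (order 1).
h: a_k = 6, 18, 48, 114, 258, 564, 1206, 2538, 5280, 10890, …
ICs: h(0) = 6.

f: a_k = 2, 2, 4, 6, 10, 16, 26, 42, 68, 110, …
g: a_k = 3, 6, 12, 24, 48, 96, 192, 384, 768, 1536, …
Product ⇒ symmetric product L₀, ord ≤ 1.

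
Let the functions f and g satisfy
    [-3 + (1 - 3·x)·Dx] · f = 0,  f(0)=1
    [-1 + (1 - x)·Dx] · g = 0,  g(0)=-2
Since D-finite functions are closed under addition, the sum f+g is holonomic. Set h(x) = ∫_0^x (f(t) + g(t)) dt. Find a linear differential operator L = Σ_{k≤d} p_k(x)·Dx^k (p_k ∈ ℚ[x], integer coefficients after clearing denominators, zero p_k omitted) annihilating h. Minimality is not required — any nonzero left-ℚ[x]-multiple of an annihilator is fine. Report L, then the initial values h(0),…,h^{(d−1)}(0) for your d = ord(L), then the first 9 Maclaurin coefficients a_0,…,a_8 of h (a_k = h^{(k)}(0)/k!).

f: a_k = 1, 3, 9, 27, 81, 243, 729, 2187, 6561, …
g: a_k = -2, -2, -2, -2, -2, -2, -2, -2, -2, …
Weyl lclm of L_f,L_g ⇒ L₀ (ord ≤ 2).
Integrate: L := L₀·Dx.
L = -6·Dx + (8 - 12·x)·Dx^2 + (-1 + 4·x - 3·x^2)·Dx^3  (order 3).
h: a_k = 0, -1, 1/2, 7/3, 25/4, 79/5, 241/6, 727/7, 2185/8, …
ICs: h(0) = 0, h′(0) = -1, h′′(0) = 1.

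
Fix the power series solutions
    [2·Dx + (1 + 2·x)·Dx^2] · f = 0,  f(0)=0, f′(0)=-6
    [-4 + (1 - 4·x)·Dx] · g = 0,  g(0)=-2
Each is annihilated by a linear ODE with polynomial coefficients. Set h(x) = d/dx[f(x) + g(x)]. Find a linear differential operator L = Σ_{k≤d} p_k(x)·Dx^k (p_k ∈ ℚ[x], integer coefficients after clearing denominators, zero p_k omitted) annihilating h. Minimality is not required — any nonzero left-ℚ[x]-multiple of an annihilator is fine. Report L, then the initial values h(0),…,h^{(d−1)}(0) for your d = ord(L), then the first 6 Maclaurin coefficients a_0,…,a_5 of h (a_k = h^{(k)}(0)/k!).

f: a_k = 0, -6, 6, -8, 12, -96/5, …
g: a_k = -2, -8, -32, -128, -512, -2048, …
L₀ := lclm(L_f,L_g); ord L₀ ≤ 2+1.
h=h₀': d/dx-closure on L₀ ⇒ L.
L = (-128 - 64·x) + (-44 - 224·x - 128·x^2)·Dx + (5 - 6·x - 48·x^2 - 32·x^3)·Dx^2  (order 2).
h: a_k = -14, -52, -408, -2000, -10336, -48960, …
ICs: h(0) = -14, h′(0) = -52.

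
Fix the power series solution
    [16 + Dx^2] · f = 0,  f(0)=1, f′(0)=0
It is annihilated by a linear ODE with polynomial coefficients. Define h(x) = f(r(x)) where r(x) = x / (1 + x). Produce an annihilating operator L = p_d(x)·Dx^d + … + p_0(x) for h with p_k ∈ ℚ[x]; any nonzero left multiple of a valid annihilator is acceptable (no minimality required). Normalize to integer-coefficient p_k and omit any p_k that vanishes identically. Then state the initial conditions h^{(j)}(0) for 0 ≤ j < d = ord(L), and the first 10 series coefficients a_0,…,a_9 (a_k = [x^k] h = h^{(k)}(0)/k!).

f: a_k = 1, 0, -8, 0, 32/3, 0, -256/45, 0, 512/315, 0, …
L₀ from L_f via x↦r, Dx↦r'^{-1}Dx.
L = 16 + (2 + 6·x + 6·x^2 + 2·x^3)·Dx + (1 + 4·x + 6·x^2 + 4·x^3 + x^4)·Dx^2  (order 2).
h: a_k = 1, 0, -8, 16, -40/3, -32/3, 2744/45, -656/5, 12568/63, -71744/315, …
ICs: h(0) = 1, h′(0) = 0.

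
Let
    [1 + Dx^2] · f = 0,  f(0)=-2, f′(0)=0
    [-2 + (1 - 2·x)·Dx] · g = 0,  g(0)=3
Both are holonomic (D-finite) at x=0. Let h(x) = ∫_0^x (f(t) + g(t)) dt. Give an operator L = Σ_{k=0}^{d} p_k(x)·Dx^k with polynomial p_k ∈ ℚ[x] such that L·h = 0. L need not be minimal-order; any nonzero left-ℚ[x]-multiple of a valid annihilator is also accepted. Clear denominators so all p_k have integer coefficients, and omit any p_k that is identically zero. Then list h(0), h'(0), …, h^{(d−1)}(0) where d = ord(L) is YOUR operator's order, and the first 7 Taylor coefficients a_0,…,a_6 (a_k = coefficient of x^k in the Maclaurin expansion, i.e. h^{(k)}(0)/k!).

L = (-50 + 8·x - 8·x^2)·Dx + (9 - 22·x + 12·x^2 - 8·x^3)·Dx^2 + (-50 + 8·x - 8·x^2)·Dx^3 + (9 - 22·x + 12·x^2 - 8·x^3)·Dx^4  (order 4).
h: a_k = 0, 1, 3, 13/3, 6, 115/12, 16, …
ICs: h(0) = 0, h′(0) = 1, h′′(0) = 6, h′′′(0) = 26.

f: a_k = -2, 0, 1, 0, -1/12, 0, 1/360, …
g: a_k = 3, 6, 12, 24, 48, 96, 192, …
h₀=f+g: left-lcm gives L₀, ord ≤ 3.
h=∫h₀ ⇒ L = L₀·Dx.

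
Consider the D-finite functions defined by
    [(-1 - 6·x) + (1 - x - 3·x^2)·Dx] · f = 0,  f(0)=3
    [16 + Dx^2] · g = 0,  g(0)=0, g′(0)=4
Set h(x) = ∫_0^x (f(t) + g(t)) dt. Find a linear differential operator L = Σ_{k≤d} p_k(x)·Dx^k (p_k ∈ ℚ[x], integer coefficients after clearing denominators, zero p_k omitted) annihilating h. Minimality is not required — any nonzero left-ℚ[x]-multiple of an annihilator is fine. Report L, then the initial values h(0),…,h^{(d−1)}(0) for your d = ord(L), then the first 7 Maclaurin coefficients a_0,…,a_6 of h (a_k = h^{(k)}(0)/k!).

f: a_k = 3, 3, 12, 21, 57, 120, 291, …
g: a_k = 0, 4, 0, -32/3, 0, 128/15, 0, …
h₀=f+g: left-lcm gives L₀, ord ≤ 3.
h=∫h₀ ⇒ L = L₀·Dx.
L = (464 + 2816·x + 416·x^2 + 2112·x^3 + 5760·x^4 + 6912·x^5)·Dx + (-192 + 304·x + 672·x^2 - 1312·x^3 - 1008·x^4 + 3456·x^5 + 3456·x^6)·Dx^2 + (29 + 176·x + 26·x^2 + 132·x^3 + 360·x^4 + 432·x^5)·Dx^3 + (-12 + 19·x + 42·x^2 - 82·x^3 - 63·x^4 + 216·x^5 + 216·x^6)·Dx^4  (order 4).
h: a_k = 0, 3, 7/2, 4, 31/12, 57/5, 964/45, …
ICs: h(0) = 0, h′(0) = 3, h′′(0) = 7, h′′′(0) = 24.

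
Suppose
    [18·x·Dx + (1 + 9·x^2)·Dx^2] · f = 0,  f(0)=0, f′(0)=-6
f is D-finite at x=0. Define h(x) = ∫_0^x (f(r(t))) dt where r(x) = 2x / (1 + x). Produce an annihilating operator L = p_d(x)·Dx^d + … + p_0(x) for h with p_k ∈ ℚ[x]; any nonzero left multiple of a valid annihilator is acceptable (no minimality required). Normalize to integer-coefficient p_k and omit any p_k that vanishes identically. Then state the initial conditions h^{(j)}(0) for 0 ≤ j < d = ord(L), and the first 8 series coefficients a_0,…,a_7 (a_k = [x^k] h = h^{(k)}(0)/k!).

f: a_k = 0, -6, 0, 18, 0, -486/5, 0, 4374/7, …
h₀=f(r): pull back L_f along r ⇒ L₀.
Integrate: L := L₀·Dx.
L = (2 + 74·x)·Dx^2 + (1 + 2·x + 37·x^2)·Dx^3  (order 3).
h: a_k = 0, 0, -6, 4, 33, -84, -1882/5, 14124/7, …
ICs: h(0) = 0, h′(0) = 0, h′′(0) = -12.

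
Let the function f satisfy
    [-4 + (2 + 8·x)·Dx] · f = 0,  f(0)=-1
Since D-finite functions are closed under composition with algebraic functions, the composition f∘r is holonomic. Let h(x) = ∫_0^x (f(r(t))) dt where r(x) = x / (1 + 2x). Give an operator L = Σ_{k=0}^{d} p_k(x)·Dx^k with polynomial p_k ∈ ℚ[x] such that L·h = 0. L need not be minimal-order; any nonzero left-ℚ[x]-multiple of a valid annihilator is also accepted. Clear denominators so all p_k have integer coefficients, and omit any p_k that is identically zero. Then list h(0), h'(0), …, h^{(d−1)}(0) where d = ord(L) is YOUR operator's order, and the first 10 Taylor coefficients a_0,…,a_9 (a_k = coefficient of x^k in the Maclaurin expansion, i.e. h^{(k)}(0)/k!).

L = -2·Dx + (1 + 8·x + 12·x^2)·Dx^2  (order 2).
h: a_k = 0, -1, -1, 2, -5, 74/5, -50, 1308/7, -753, 3210, …
ICs: h(0) = 0, h′(0) = -1.

f: a_k = -1, -2, 2, -4, 10, -28, 84, -264, 858, -2860, …
Substitute x→r, Dx→(1/r')Dx; clear ⇒ L₀.
h=∫h₀ ⇒ L = L₀·Dx.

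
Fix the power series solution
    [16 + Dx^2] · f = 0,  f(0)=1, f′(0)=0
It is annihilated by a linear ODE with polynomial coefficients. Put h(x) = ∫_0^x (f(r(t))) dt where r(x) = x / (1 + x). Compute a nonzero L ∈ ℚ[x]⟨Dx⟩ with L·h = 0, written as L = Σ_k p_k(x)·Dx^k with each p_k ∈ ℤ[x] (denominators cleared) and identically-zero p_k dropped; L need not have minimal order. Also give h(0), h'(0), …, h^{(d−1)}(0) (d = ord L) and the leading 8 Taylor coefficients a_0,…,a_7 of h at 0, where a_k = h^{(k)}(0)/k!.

L = 16·Dx + (2 + 6·x + 6·x^2 + 2·x^3)·Dx^2 + (1 + 4·x + 6·x^2 + 4·x^3 + x^4)·Dx^3  (order 3).
h: a_k = 0, 1, 0, -8/3, 4, -8/3, -16/9, 392/45, …
ICs: h(0) = 0, h′(0) = 1, h′′(0) = 0.

f: a_k = 1, 0, -8, 0, 32/3, 0, -256/45, 0, …
Change of var in L_f (x↦r) gives L₀.
h=∫h₀ ⇒ L = L₀·Dx.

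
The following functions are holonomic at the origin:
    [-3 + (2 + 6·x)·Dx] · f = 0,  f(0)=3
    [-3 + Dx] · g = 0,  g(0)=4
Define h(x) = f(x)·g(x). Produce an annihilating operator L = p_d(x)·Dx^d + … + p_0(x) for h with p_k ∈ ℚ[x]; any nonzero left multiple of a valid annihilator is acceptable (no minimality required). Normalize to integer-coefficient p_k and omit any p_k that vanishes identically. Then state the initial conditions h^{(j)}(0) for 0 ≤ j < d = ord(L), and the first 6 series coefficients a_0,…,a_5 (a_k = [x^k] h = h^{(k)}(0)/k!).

L = (-9 - 18·x) + (2 + 6·x)·Dx  (order 1).
h: a_k = 12, 54, 189/2, 459/4, 2673/32, 26001/320, …
ICs: h(0) = 12.

f: a_k = 3, 9/2, -27/8, 81/16, -1215/128, 5103/256, …
g: a_k = 4, 12, 18, 18, 27/2, 81/10, …
f·g: L₀ = L_f ⊗_s L_g, ord ≤ 1·1.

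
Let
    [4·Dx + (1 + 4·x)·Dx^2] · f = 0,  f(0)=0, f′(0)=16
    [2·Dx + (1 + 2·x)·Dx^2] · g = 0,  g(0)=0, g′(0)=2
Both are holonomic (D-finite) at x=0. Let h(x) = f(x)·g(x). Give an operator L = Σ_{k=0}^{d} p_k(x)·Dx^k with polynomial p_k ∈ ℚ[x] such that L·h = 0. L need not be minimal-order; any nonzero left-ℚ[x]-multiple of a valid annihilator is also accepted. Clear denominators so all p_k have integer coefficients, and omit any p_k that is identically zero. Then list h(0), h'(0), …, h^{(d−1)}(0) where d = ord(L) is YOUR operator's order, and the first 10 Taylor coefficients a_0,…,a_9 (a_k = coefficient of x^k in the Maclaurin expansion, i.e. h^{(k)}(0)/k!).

L = (160 + 768·x + 1024·x^2)·Dx + (264 + 2144·x + 5760·x^2 + 5120·x^3)·Dx^2 + (64 + 720·x + 2976·x^2 + 5376·x^3 + 3584·x^4)·Dx^3 + (3 + 44·x + 252·x^2 + 704·x^3 + 960·x^4 + 512·x^5)·Dx^4  (order 4).
h: a_k = 0, 0, 32, -96, 832/3, -832, 117376/45, -42496/5, 600064/21, -3446272/35, …
ICs: h(0) = 0, h′(0) = 0, h′′(0) = 64, h′′′(0) = -576.

f: a_k = 0, 16, -32, 256/3, -256, 4096/5, -8192/3, 65536/7, -32768, 1048576/9, …
g: a_k = 0, 2, -2, 8/3, -4, 32/5, -32/3, 128/7, -32, 512/9, …
L₀ := L_f ⊗_s L_g (sym. prod.), ord ≤ 4.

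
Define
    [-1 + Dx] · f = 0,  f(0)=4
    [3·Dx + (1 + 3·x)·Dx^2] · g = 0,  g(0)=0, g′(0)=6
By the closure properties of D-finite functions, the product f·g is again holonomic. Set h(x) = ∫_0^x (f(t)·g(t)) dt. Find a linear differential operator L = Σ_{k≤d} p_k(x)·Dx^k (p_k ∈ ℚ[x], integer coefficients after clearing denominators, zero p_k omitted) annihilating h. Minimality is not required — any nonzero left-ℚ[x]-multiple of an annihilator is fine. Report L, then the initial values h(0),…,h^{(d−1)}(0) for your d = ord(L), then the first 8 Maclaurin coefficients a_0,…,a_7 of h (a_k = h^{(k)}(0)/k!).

f: a_k = 4, 4, 2, 2/3, 1/6, 1/30, 1/180, 1/1260, …
g: a_k = 0, 6, -9, 18, -81/2, 486/5, -243, 4374/7, …
Sym-product of L_f,L_g gives L₀ (≤ ord 2).
∫: right-multiply L₀ by Dx.
L = (-2 + 3·x)·Dx + (1 - 6·x)·Dx^2 + (1 + 3·x)·Dx^3  (order 3).
h: a_k = 0, 0, 12, -4, 12, -104/5, 1289/30, -1307/14, …
ICs: h(0) = 0, h′(0) = 0, h′′(0) = 24.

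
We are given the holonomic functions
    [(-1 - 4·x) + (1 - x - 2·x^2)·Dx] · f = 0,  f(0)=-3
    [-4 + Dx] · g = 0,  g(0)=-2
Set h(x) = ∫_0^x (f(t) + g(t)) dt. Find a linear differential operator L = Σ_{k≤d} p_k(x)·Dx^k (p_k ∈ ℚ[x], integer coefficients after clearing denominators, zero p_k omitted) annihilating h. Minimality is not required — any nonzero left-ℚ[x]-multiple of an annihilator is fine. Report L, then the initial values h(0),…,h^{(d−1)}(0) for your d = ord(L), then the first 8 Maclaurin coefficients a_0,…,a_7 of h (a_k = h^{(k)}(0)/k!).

L = (-8 - 192·x^2 - 128·x^3)·Dx + (-10 + 44·x + 72·x^2 - 64·x^3 - 64·x^4)·Dx^2 + (3 - 11·x - 6·x^2 + 24·x^3 + 16·x^4)·Dx^3  (order 3).
h: a_k = 0, -5, -11/2, -25/3, -109/12, -163/15, -1201/90, -6317/315, …
ICs: h(0) = 0, h′(0) = -5, h′′(0) = -11.

f: a_k = -3, -3, -9, -15, -33, -63, -129, -255, …
g: a_k = -2, -8, -16, -64/3, -64/3, -256/15, -512/45, -2048/315, …
Sum ⇒ L₀ = lclm(L_f,L_g) in ℚ(x)⟨Dx⟩.
h=∫₀ˣh₀: take L = L₀·Dx.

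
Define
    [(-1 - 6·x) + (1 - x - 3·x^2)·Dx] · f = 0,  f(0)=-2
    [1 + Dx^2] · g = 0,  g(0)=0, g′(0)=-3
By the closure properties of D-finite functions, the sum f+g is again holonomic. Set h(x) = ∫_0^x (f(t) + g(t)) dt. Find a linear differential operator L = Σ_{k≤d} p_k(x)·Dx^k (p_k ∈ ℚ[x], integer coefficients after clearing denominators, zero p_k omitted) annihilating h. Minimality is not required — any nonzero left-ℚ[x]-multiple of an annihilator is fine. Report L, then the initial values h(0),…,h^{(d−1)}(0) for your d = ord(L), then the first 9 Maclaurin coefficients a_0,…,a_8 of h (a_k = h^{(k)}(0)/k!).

f: a_k = -2, -2, -8, -14, -38, -80, -194, -434, -1016, …
g: a_k = 0, -3, 0, 1/2, 0, -1/40, 0, 1/1680, 0, …
Weyl lclm of L_f,L_g ⇒ L₀ (ord ≤ 3).
h=∫h₀ ⇒ L = L₀·Dx.
L = (43 + 292·x + 307·x^2 + 624·x^3 + 45·x^4 + 54·x^5)·Dx + (-9 - 7·x - 6·x^2 + 91·x^3 + 144·x^4 + 27·x^5 + 27·x^6)·Dx^2 + (43 + 292·x + 307·x^2 + 624·x^3 + 45·x^4 + 54·x^5)·Dx^3 + (-9 - 7·x - 6·x^2 + 91·x^3 + 144·x^4 + 27·x^5 + 27·x^6)·Dx^4  (order 4).
h: a_k = 0, -2, -5/2, -8/3, -27/8, -38/5, -1067/80, -194/7, -729119/13440, …
ICs: h(0) = 0, h′(0) = -2, h′′(0) = -5, h′′′(0) = -16.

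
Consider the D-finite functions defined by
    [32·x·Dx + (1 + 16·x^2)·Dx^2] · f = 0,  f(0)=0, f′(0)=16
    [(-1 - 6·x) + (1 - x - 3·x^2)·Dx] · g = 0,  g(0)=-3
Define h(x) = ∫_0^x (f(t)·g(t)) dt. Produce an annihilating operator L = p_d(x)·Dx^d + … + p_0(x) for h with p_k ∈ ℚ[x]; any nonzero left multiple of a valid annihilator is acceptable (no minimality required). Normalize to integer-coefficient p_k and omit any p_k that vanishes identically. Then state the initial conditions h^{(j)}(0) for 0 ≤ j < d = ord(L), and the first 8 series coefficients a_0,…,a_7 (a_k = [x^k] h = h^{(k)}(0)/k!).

L = (6 + 32·x + 288·x^2)·Dx + (2 - 20·x + 64·x^2 + 288·x^3)·Dx^2 + (-1 + x - 13·x^2 + 16·x^3 + 48·x^4)·Dx^3  (order 3).
h: a_k = 0, 0, -24, -16, 16, -16, -5864/15, -12928/35, …
ICs: h(0) = 0, h′(0) = 0, h′′(0) = -48.

f: a_k = 0, 16, 0, -256/3, 0, 4096/5, 0, -65536/7, …
g: a_k = -3, -3, -12, -21, -57, -120, -291, -651, …
f·g: L₀ = L_f ⊗_s L_g, ord ≤ 2·1.
h=∫₀ˣh₀: take L = L₀·Dx.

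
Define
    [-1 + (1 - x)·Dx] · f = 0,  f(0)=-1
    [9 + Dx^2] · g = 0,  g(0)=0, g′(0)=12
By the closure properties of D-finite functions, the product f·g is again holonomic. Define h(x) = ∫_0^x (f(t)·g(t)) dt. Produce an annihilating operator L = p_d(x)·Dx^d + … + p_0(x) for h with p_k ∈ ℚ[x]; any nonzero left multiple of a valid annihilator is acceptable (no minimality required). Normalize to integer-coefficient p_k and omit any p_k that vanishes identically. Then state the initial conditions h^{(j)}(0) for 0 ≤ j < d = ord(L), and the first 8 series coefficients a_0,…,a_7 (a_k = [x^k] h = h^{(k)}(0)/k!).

L = (-9 + 9·x)·Dx + 2·Dx^2 + (-1 + x)·Dx^3  (order 3).
h: a_k = 0, 0, -6, -4, 3/2, 6/5, -7/20, -3/10, …
ICs: h(0) = 0, h′(0) = 0, h′′(0) = -12.

f: a_k = -1, -1, -1, -1, -1, -1, -1, -1, …
g: a_k = 0, 12, 0, -18, 0, 81/10, 0, -243/140, …
L₀ := L_f ⊗_s L_g (sym. prod.), ord ≤ 2.
Integrate: L := L₀·Dx.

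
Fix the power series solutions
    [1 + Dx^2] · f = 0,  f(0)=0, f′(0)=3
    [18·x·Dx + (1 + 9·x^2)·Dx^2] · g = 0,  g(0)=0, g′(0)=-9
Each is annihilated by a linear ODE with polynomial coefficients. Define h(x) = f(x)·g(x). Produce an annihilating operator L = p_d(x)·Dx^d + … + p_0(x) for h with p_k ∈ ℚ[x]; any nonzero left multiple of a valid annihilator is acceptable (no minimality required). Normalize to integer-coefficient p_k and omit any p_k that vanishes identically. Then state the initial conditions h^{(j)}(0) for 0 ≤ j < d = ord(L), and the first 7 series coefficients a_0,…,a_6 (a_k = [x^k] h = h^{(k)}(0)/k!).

f: a_k = 0, 3, 0, -1/2, 0, 1/40, 0, …
g: a_k = 0, -9, 0, 27, 0, -729/5, 0, …
Sym-product of L_f,L_g gives L₀ (≤ ord 4).
L = (370 + 9594·x^2 + 4131·x^4 + 2916·x^6 + 6561·x^8) + (684·x + 6804·x^3 + 8748·x^5 + 26244·x^7)·Dx + (380 + 9792·x^2 + 5346·x^4 + 5832·x^6 + 13122·x^8)·Dx^2 + (684·x + 6804·x^3 + 8748·x^5 + 26244·x^7)·Dx^3 + (10 + 198·x^2 + 1215·x^4 + 2916·x^6 + 6561·x^8)·Dx^4  (order 4).
h: a_k = 0, 0, -27, 0, 171/2, 0, -3609/8, …
ICs: h(0) = 0, h′(0) = 0, h′′(0) = -54, h′′′(0) = 0.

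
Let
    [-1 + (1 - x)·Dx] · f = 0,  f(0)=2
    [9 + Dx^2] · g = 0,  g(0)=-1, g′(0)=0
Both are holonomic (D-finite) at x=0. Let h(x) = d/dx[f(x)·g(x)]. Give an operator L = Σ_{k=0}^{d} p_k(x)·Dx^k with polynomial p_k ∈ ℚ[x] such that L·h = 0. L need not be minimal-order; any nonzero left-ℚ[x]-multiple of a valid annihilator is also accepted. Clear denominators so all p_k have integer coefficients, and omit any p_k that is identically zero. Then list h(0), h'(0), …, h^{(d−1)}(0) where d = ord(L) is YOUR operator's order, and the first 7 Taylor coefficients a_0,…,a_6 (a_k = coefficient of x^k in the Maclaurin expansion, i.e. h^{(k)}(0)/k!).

f: a_k = 2, 2, 2, 2, 2, 2, 2, …
g: a_k = -1, 0, 9/2, 0, -27/8, 0, 81/80, …
f·g: L₀ = L_f ⊗_s L_g, ord ≤ 1·2.
Derive L from L₀ (diff closure).
L = (7 - 18·x + 9·x^2) + (-2 + 2·x)·Dx + (1 - 2·x + x^2)·Dx^2  (order 2).
h: a_k = -2, 14, 21, 1, 5/4, 273/20, 637/40, …
ICs: h(0) = -2, h′(0) = 14.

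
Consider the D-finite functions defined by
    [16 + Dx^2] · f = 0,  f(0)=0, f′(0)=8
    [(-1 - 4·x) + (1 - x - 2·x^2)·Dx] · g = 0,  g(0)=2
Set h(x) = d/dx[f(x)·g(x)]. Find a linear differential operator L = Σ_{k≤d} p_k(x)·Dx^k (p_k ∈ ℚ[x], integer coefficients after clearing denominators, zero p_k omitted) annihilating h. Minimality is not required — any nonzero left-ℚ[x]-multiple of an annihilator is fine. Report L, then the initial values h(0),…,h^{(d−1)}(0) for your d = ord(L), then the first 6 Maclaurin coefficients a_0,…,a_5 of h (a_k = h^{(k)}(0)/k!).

f: a_k = 0, 8, 0, -64/3, 0, 256/15, …
g: a_k = 2, 2, 6, 10, 22, 42, …
L₀ := L_f ⊗_s L_g (sym. prod.), ord ≤ 2.
Derive L from L₀ (diff closure).
L = (4 - 128·x - 192·x^2 + 256·x^3 + 256·x^4) + (-5 - 12·x + 48·x^2 + 64·x^3)·Dx + (3 - 7·x - 10·x^2 + 16·x^3 + 16·x^4)·Dx^2  (order 2).
h: a_k = 16, 32, 16, 448/3, 1232/3, 4704/5, …
ICs: h(0) = 16, h′(0) = 32.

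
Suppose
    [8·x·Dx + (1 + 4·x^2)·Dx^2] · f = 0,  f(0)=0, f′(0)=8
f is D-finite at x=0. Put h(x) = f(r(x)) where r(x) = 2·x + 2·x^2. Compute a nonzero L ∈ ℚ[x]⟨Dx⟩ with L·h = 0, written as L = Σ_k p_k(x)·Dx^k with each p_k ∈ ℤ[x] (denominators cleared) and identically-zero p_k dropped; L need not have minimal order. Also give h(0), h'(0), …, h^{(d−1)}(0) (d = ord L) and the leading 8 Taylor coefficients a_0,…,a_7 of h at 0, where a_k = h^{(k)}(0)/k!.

L = (-2 + 32·x + 128·x^2 + 192·x^3 + 96·x^4)·Dx + (1 + 2·x + 16·x^2 + 64·x^3 + 80·x^4 + 32·x^5)·Dx^2  (order 2).
h: a_k = 0, 16, 16, -256/3, -256, 2816/5, 12032/3, -8192/7, …
ICs: h(0) = 0, h′(0) = 16.

f: a_k = 0, 8, 0, -32/3, 0, 128/5, 0, -512/7, …
h₀=f(r): pull back L_f along r ⇒ L₀.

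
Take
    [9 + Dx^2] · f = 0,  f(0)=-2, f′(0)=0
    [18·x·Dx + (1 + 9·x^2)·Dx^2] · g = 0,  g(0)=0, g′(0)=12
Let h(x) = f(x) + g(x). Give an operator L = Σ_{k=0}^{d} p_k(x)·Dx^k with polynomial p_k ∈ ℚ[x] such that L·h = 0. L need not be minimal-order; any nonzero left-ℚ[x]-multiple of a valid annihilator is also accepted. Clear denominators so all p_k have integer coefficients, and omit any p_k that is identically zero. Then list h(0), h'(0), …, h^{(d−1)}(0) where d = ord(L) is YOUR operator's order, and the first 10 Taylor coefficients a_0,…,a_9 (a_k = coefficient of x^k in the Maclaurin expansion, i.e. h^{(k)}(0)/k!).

f: a_k = -2, 0, 9, 0, -27/4, 0, 81/40, 0, -729/2240, 0, …
g: a_k = 0, 12, 0, -36, 0, 972/5, 0, -8748/7, 0, 8748, …
h₀=f+g: left-lcm gives L₀, ord ≤ 4.
L = (-1782·x + 20412·x^3 + 13122·x^5)·Dx + (-9 + 567·x^2 + 6561·x^4 + 6561·x^6)·Dx^2 + (-198·x + 2268·x^3 + 1458·x^5)·Dx^3 + (-1 + 63·x^2 + 729·x^4 + 729·x^6)·Dx^4  (order 4).
h: a_k = -2, 12, 9, -36, -27/4, 972/5, 81/40, -8748/7, -729/2240, 8748, …
ICs: h(0) = -2, h′(0) = 12, h′′(0) = 18, h′′′(0) = -216.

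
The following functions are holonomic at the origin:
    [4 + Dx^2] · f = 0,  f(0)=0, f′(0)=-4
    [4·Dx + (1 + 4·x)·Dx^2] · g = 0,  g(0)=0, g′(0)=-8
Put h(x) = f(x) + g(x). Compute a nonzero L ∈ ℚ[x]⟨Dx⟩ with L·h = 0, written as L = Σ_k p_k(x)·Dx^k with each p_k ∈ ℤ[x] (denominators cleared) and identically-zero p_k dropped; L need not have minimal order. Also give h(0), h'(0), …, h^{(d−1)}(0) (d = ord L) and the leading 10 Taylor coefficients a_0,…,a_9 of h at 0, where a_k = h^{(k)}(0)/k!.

f: a_k = 0, -4, 0, 8/3, 0, -8/15, 0, 16/315, 0, -8/2835, …
g: a_k = 0, -8, 16, -128/3, 128, -2048/5, 4096/3, -32768/7, 16384, -524288/9, …
L₀ := lclm(L_f,L_g); ord L₀ ≤ 2+2.
L = (400 + 128·x + 256·x^2)·Dx + (36 + 176·x + 192·x^2 + 256·x^3)·Dx^2 + (100 + 32·x + 64·x^2)·Dx^3 + (9 + 44·x + 48·x^2 + 64·x^3)·Dx^4  (order 4).
h: a_k = 0, -12, 16, -40, 128, -6152/15, 4096/3, -1474544/315, 16384, -165150728/2835, …
ICs: h(0) = 0, h′(0) = -12, h′′(0) = 32, h′′′(0) = -240.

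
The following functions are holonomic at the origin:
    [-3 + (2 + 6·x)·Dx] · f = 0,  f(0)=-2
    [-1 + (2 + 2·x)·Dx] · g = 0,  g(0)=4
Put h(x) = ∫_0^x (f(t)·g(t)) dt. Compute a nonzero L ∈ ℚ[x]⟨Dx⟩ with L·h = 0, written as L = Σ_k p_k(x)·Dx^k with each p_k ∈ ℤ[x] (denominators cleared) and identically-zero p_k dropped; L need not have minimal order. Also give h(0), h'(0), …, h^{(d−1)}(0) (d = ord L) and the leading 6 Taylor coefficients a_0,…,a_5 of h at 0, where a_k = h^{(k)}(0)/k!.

f: a_k = -2, -3, 9/4, -27/8, 405/64, -1701/128, …
g: a_k = 4, 2, -1/2, 1/4, -5/32, 7/64, …
Product ⇒ symmetric product L₀, ord ≤ 1.
h=∫h₀ ⇒ L = L₀·Dx.
L = (-2 - 3·x)·Dx + (1 + 4·x + 3·x^2)·Dx^2  (order 2).
h: a_k = 0, -8, -8, 4/3, -2, 17/5, …
ICs: h(0) = 0, h′(0) = -8.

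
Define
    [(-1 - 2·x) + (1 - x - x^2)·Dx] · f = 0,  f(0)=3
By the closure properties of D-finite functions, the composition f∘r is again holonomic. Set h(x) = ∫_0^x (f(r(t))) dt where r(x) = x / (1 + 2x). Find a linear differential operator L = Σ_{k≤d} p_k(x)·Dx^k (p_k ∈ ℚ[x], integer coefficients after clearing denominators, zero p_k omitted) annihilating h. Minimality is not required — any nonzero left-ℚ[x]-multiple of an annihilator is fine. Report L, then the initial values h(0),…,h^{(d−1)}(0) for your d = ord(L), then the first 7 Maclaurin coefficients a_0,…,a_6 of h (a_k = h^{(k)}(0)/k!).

L = (-1 - 4·x)·Dx + (1 + 5·x + 7·x^2 + 2·x^3)·Dx^2  (order 2).
h: a_k = 0, 3, 3/2, 0, -3/4, 9/5, -4, …
ICs: h(0) = 0, h′(0) = 3.

f: a_k = 3, 3, 6, 9, 15, 24, 39, …
L₀ from L_f via x↦r, Dx↦r'^{-1}Dx.
h=∫h₀ ⇒ L = L₀·Dx.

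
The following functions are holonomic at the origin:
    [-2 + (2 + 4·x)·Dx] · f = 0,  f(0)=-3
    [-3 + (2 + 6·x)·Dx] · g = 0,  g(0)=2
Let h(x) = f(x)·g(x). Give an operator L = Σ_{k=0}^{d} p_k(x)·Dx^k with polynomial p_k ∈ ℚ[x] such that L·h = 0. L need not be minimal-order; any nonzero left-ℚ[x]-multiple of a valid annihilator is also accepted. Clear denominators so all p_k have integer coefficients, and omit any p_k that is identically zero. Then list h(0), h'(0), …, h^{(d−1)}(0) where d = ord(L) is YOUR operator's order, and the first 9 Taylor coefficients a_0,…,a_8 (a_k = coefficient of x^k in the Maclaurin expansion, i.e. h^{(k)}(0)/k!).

L = (-5 - 12·x) + (2 + 10·x + 12·x^2)·Dx  (order 1).
h: a_k = -6, -15, 3/4, -15/8, 303/64, -1545/128, 15903/512, -82575/1024, 3459015/16384, …
ICs: h(0) = -6.

f: a_k = -3, -3, 3/2, -3/2, 15/8, -21/8, 63/16, -99/16, 1287/128, …
g: a_k = 2, 3, -9/4, 27/8, -405/64, 1701/128, -15309/512, 72171/1024, -2814669/16384, …
Product ⇒ symmetric product L₀, ord ≤ 1.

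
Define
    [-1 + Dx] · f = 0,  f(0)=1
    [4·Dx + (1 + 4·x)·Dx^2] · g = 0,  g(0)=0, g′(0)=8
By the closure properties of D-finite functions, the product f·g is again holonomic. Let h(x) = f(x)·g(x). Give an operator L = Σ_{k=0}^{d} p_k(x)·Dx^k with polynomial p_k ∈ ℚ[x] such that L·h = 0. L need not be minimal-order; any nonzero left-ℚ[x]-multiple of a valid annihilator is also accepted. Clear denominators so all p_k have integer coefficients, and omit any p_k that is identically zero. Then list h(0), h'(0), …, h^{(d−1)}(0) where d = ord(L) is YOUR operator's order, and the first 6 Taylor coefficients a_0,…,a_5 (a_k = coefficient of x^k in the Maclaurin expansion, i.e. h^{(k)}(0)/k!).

f: a_k = 1, 1, 1/2, 1/6, 1/24, 1/120, …
g: a_k = 0, 8, -16, 128/3, -128, 2048/5, …
f·g: L₀ = L_f ⊗_s L_g, ord ≤ 1·2.
L = (-3 + 4·x) + (2 - 8·x)·Dx + (1 + 4·x)·Dx^2  (order 2).
h: a_k = 0, 8, -8, 92/3, -92, 1503/5, …
ICs: h(0) = 0, h′(0) = 8.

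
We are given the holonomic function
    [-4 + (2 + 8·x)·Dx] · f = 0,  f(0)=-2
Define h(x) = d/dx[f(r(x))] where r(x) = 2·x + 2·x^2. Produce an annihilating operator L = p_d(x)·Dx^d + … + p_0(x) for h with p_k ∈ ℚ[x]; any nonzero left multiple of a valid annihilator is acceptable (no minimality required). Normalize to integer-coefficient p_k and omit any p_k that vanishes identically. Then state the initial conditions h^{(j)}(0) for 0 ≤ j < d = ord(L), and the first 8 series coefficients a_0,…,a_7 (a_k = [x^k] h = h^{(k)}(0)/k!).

L = -2 + (-1 - 10·x - 24·x^2 - 16·x^3)·Dx  (order 1).
h: a_k = -8, 16, -96, 576, -3520, 21888, -137984, 879104, …
ICs: h(0) = -8.

f: a_k = -2, -4, 4, -8, 20, -56, 168, -528, …
f∘r: x↦r, Dx↦Dx/r' in L_f ⇒ L₀.
Derive L from L₀ (diff closure).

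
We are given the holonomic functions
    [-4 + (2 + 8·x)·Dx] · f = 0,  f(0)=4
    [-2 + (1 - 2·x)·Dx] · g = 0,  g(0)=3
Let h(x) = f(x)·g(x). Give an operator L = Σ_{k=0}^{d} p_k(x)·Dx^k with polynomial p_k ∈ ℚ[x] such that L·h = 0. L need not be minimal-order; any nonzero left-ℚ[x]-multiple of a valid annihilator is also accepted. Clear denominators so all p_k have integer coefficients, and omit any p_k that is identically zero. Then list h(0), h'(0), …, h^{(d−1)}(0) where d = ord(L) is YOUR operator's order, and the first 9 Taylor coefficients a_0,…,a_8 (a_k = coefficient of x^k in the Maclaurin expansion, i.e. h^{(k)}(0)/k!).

f: a_k = 4, 8, -8, 16, -40, 112, -336, 1056, -3432, …
g: a_k = 3, 6, 12, 24, 48, 96, 192, 384, 768, …
Product ⇒ symmetric product L₀, ord ≤ 1.
L = (4 + 4·x) + (-1 - 2·x + 8·x^2)·Dx  (order 1).
h: a_k = 12, 48, 72, 192, 264, 864, 720, 4608, -1080, …
ICs: h(0) = 12.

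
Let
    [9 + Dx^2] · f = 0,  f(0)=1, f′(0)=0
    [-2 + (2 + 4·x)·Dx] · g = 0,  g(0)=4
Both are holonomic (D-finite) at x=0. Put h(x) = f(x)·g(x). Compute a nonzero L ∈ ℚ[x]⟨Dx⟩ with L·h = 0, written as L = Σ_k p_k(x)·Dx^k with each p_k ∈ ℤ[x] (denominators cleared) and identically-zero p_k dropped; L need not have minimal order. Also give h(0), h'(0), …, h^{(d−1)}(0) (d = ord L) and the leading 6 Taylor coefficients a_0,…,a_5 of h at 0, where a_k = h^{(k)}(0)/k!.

L = (12 + 36·x + 36·x^2) + (-2 - 4·x)·Dx + (1 + 4·x + 4·x^2)·Dx^2  (order 2).
h: a_k = 4, 4, -20, -16, 20, 8, …
ICs: h(0) = 4, h′(0) = 4.

f: a_k = 1, 0, -9/2, 0, 27/8, 0, …
g: a_k = 4, 4, -2, 2, -5/2, 7/2, …
Product ⇒ symmetric product L₀, ord ≤ 2.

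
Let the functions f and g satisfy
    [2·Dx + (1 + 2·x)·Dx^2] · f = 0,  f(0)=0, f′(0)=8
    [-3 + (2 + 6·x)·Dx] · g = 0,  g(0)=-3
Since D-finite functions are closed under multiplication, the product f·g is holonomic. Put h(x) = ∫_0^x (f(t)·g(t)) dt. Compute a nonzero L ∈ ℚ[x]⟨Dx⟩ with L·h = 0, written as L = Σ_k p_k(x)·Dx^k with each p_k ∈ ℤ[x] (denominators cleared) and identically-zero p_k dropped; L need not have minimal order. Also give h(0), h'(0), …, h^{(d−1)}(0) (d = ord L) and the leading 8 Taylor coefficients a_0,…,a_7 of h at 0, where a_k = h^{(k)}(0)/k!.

L = (15 + 18·x)·Dx + (-4 - 12·x)·Dx^2 + (4 + 32·x + 84·x^2 + 72·x^3)·Dx^3  (order 3).
h: a_k = 0, 0, -12, -4, 31/4, -27/2, 3937/160, -52897/1120, …
ICs: h(0) = 0, h′(0) = 0, h′′(0) = -24.

f: a_k = 0, 8, -8, 32/3, -16, 128/5, -128/3, 512/7, …
g: a_k = -3, -9/2, 27/8, -81/16, 1215/128, -5103/256, 45927/1024, -216513/2048, …
L₀ := L_f ⊗_s L_g (sym. prod.), ord ≤ 2.
h=∫h₀ ⇒ L = L₀·Dx.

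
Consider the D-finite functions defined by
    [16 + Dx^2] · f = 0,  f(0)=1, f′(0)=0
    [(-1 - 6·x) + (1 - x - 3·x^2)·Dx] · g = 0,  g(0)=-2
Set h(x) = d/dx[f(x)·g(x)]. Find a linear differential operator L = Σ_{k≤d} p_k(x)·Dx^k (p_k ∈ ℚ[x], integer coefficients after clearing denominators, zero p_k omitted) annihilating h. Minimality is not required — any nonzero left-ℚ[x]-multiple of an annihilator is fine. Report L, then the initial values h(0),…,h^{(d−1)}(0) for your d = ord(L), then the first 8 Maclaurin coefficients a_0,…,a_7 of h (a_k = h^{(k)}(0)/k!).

L = (-26 - 256·x - 640·x^2 + 768·x^3 + 1152·x^4) + (-7 - 26·x + 144·x^2 + 288·x^3)·Dx + (5 - 13·x - 31·x^2 + 48·x^3 + 72·x^4)·Dx^2  (order 2).
h: a_k = -2, 16, 6, 56/3, 160/3, 3244/15, 21434/45, 435776/315, …
ICs: h(0) = -2, h′(0) = 16.

f: a_k = 1, 0, -8, 0, 32/3, 0, -256/45, 0, …
g: a_k = -2, -2, -8, -14, -38, -80, -194, -434, …
Product ⇒ symmetric product L₀, ord ≤ 2.
h=h₀': d/dx-closure on L₀ ⇒ L.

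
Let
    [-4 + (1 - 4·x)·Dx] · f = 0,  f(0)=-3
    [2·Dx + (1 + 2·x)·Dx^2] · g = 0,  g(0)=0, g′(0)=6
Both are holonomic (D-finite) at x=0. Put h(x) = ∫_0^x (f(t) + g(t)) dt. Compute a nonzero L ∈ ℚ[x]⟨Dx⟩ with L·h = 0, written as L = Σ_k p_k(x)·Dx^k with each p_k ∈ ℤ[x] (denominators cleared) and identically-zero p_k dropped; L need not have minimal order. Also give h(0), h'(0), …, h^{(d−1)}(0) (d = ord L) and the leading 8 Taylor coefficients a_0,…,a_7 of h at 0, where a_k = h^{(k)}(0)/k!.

f: a_k = -3, -12, -48, -192, -768, -3072, -12288, -49152, …
g: a_k = 0, 6, -6, 8, -12, 96/5, -32, 384/7, …
h₀=f+g: left-lcm gives L₀, ord ≤ 3.
∫: right-multiply L₀ by Dx.
L = (128 + 64·x)·Dx^2 + (44 + 224·x + 128·x^2)·Dx^3 + (-5 + 6·x + 48·x^2 + 32·x^3)·Dx^4  (order 4).
h: a_k = 0, -3, -3, -18, -46, -156, -2544/5, -1760, …
ICs: h(0) = 0, h′(0) = -3, h′′(0) = -6, h′′′(0) = -108.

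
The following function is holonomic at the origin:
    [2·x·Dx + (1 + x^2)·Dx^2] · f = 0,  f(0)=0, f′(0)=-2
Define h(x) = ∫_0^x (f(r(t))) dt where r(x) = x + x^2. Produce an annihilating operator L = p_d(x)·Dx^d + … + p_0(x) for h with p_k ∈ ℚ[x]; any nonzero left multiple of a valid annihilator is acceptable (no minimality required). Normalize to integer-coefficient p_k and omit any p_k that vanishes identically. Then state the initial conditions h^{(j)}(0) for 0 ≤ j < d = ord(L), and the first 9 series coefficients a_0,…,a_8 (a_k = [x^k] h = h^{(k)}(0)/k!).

L = (-2 + 2·x + 8·x^2 + 12·x^3 + 6·x^4)·Dx^2 + (1 + 2·x + x^2 + 4·x^3 + 5·x^4 + 2·x^5)·Dx^3  (order 3).
h: a_k = 0, 0, -1, -2/3, 1/6, 2/5, 4/15, -4/21, -13/28, …
ICs: h(0) = 0, h′(0) = 0, h′′(0) = -2.

f: a_k = 0, -2, 0, 2/3, 0, -2/5, 0, 2/7, 0, …
h₀=f(r): pull back L_f along r ⇒ L₀.
Integrate: L := L₀·Dx.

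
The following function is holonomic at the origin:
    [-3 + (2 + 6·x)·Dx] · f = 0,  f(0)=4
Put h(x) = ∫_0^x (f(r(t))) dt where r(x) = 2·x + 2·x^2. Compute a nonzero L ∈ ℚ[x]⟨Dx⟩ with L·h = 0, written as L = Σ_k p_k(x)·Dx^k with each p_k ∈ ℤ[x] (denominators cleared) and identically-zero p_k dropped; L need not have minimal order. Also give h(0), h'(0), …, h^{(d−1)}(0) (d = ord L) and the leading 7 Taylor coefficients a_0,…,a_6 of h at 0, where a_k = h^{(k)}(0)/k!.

L = (-3 - 6·x)·Dx + (1 + 6·x + 6·x^2)·Dx^2  (order 2).
h: a_k = 0, 4, 6, -2, 9/2, -117/10, 135/4, …
ICs: h(0) = 0, h′(0) = 4.

f: a_k = 4, 6, -9/2, 27/4, -405/32, 1701/64, -15309/256, …
Change of var in L_f (x↦r) gives L₀.
Integrate: L := L₀·Dx.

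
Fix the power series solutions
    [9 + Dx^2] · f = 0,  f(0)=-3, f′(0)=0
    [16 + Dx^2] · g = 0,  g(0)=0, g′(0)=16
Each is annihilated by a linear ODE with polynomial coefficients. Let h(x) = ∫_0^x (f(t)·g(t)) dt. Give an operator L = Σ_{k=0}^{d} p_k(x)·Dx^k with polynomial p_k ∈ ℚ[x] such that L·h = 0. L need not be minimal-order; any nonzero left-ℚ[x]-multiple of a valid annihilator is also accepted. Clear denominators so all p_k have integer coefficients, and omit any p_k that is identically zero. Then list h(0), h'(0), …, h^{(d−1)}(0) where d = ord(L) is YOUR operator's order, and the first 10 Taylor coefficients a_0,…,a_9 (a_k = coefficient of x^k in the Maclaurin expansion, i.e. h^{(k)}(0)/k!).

L = 49·Dx + 50·Dx^3 + Dx^5  (order 5).
h: a_k = 0, 0, -24, 0, 86, 0, -2101/15, 0, 102943/840, 0, …
ICs: h(0) = 0, h′(0) = 0, h′′(0) = -48, h′′′(0) = 0, h′′′′(0) = 2064.

f: a_k = -3, 0, 27/2, 0, -81/8, 0, 243/80, 0, -2187/4480, 0, …
g: a_k = 0, 16, 0, -128/3, 0, 512/15, 0, -4096/315, 0, 8192/2835, …
L₀ := L_f ⊗_s L_g (sym. prod.), ord ≤ 4.
h=∫₀ˣh₀: take L = L₀·Dx.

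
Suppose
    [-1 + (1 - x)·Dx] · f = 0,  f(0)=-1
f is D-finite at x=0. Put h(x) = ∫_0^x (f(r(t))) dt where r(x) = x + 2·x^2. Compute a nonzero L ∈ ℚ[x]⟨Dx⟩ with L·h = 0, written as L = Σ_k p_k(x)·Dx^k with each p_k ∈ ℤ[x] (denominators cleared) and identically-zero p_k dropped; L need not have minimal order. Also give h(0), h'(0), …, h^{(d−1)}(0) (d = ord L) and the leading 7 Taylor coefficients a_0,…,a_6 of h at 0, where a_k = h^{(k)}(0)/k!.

L = (1 + 4·x)·Dx + (-1 + x + 2·x^2)·Dx^2  (order 2).
h: a_k = 0, -1, -1/2, -1, -5/4, -11/5, -7/2, …
ICs: h(0) = 0, h′(0) = -1.

f: a_k = -1, -1, -1, -1, -1, -1, -1, …
h₀=f(r): pull back L_f along r ⇒ L₀.
h=∫₀ˣh₀: take L = L₀·Dx.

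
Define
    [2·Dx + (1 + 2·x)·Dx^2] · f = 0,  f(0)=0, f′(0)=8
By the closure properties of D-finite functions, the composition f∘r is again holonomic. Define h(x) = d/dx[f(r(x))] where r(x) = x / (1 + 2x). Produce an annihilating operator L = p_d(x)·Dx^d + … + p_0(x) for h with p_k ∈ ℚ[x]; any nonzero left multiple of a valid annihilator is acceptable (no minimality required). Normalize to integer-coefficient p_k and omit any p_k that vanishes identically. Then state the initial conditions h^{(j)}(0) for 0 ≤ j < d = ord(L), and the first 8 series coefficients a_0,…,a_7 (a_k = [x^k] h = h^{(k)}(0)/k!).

L = (6 + 16·x) + (1 + 6·x + 8·x^2)·Dx  (order 1).
h: a_k = 8, -48, 224, -960, 3968, -16128, 65024, -261120, …
ICs: h(0) = 8.

f: a_k = 0, 8, -8, 32/3, -16, 128/5, -128/3, 512/7, …
Substitute x→r, Dx→(1/r')Dx; clear ⇒ L₀.
h=h₀': d/dx-closure on L₀ ⇒ L.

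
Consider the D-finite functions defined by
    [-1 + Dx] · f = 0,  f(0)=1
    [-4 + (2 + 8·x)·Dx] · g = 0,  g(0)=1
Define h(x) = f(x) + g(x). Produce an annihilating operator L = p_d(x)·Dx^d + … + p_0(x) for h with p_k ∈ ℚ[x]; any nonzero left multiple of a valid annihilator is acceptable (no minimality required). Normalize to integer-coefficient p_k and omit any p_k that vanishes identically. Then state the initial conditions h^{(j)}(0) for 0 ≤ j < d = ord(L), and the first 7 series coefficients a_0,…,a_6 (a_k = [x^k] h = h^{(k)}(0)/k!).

f: a_k = 1, 1, 1/2, 1/6, 1/24, 1/120, 1/720, …
g: a_k = 1, 2, -2, 4, -10, 28, -84, …
Weyl lclm of L_f,L_g ⇒ L₀ (ord ≤ 2).
L = (6 + 8·x) + (-5 - 8·x - 16·x^2)·Dx + (-1 + 16·x^2)·Dx^2  (order 2).
h: a_k = 2, 3, -3/2, 25/6, -239/24, 3361/120, -60479/720, …
ICs: h(0) = 2, h′(0) = 3.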